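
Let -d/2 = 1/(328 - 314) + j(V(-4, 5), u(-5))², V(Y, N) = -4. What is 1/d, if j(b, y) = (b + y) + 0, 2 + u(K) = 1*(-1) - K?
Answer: -7/57 ≈ -0.12281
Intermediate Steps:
u(K) = -3 - K (u(K) = -2 + (1*(-1) - K) = -2 + (-1 - K) = -3 - K)
j(b, y) = b + y
d = -57/7 (d = -2*(1/(328 - 314) + (-4 + (-3 - 1*(-5)))²) = -2*(1/14 + (-4 + (-3 + 5))²) = -2*(1/14 + (-4 + 2)²) = -2*(1/14 + (-2)²) = -2*(1/14 + 4) = -2*57/14 = -57/7 ≈ -8.1429)
1/d = 1/(-57/7) = -7/57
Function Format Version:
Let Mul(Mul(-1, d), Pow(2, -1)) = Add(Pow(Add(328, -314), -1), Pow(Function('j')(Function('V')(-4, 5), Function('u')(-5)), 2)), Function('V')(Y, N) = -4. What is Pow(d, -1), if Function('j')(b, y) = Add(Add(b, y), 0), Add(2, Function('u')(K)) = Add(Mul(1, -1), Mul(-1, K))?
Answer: Rational(-7, 57) ≈ -0.12281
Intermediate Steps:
Function('u')(K) = Add(-3, Mul(-1, K)) (Function('u')(K) = Add(-2, Add(Mul(1, -1), Mul(-1, K))) = Add(-2, Add(-1, Mul(-1, K))) = Add(-3, Mul(-1, K)))
Function('j')(b, y) = Add(b, y)
d = Rational(-57, 7) (d = Mul(-2, Add(Pow(Add(328, -314), -1), Pow(Add(-4, Add(-3, Mul(-1, -5))), 2))) = Mul(-2, Add(Pow(14, -1), Pow(Add(-4, Add(-3, 5)), 2))) = Mul(-2, Add(Rational(1, 14), Pow(Add(-4, 2), 2))) = Mul(-2, Add(Rational(1, 14), Pow(-2, 2))) = Mul(-2, Add(Rational(1, 14), 4)) = Mul(-2, Rational(57, 14)) = Rational(-57, 7) ≈ -8.1429)
Pow(d, -1) = Pow(Rational(-57, 7), -1) = Rational(-7, 57)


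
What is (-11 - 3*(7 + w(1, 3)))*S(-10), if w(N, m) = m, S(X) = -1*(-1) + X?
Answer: 369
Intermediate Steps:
S(X) = 1 + X
(-11 - 3*(7 + w(1, 3)))*S(-10) = (-11 - 3*(7 + 3))*(1 - 10) = (-11 - 3*10)*(-9) = (-11 - 30)*(-9) = -41*(-9) = 369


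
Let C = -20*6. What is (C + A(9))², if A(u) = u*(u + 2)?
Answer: 441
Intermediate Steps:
C = -120
A(u) = u*(2 + u)
(C + A(9))² = (-120 + 9*(2 + 9))² = (-120 + 9*11)² = (-120 + 99)² = (-21)² = 441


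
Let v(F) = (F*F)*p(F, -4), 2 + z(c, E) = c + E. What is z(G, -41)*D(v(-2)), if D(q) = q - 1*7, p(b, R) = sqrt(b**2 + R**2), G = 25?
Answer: 126 - 144*sqrt(5) ≈ -195.99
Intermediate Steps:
p(b, R) = sqrt(R**2 + b**2)
z(c, E) = -2 + E + c (z(c, E) = -2 + (c + E) = -2 + (E + c) = -2 + E + c)
v(F) = F**2*sqrt(16 + F**2) (v(F) = (F*F)*sqrt((-4)**2 + F**2) = F**2*sqrt(16 + F**2))
D(q) = -7 + q (D(q) = q - 7 = -7 + q)
z(G, -41)*D(v(-2)) = (-2 - 41 + 25)*(-7 + (-2)**2*sqrt(16 + (-2)**2)) = -18*(-7 + 4*sqrt(16 + 4)) = -18*(-7 + 4*sqrt(20)) = -18*(-7 + 4*(2*sqrt(5))) = -18*(-7 + 8*sqrt(5)) = 126 - 144*sqrt(5)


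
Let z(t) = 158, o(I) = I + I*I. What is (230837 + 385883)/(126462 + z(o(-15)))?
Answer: 2372/487 ≈ 4.8706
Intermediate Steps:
o(I) = I + I²
(230837 + 385883)/(126462 + z(o(-15))) = (230837 + 385883)/(126462 + 158) = 616720/126620 = 616720*(1/126620) = 2372/487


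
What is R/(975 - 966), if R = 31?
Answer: 31/9 ≈ 3.4444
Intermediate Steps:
R/(975 - 966) = 31/(975 - 966) = 31/9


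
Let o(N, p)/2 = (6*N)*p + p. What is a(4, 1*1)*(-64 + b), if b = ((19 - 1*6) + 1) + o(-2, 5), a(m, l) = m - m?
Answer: 0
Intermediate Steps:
o(N, p) = 2*p + 12*N*p (o(N, p) = 2*((6*N)*p + p) = 2*(6*N*p + p) = 2*(p + 6*N*p) = 2*p + 12*N*p)
a(m, l) = 0
b = -96 (b = ((19 - 1*6) + 1) + 2*5*(1 + 6*(-2)) = ((19 - 6) + 1) + 2*5*(1 - 12) = (13 + 1) + 2*5*(-11) = 14 - 110 = -96)
a(4, 1*1)*(-64 + b) = 0*(-64 - 96) = 0*(-160) = 0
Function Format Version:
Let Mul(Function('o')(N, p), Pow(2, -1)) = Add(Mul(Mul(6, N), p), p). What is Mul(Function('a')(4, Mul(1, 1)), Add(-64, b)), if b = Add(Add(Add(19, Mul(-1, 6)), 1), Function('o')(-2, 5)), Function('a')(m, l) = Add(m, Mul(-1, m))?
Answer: 0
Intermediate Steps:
Function('o')(N, p) = Add(Mul(2, p), Mul(12, N, p)) (Function('o')(N, p) = Mul(2, Add(Mul(Mul(6, N), p), p)) = Mul(2, Add(Mul(6, N, p), p)) = Mul(2, Add(p, Mul(6, N, p))) = Add(Mul(2, p), Mul(12, N, p)))
Function('a')(m, l) = 0
b = -96 (b = Add(Add(Add(19, Mul(-1, 6)), 1), Mul(2, 5, Add(1, Mul(6, -2)))) = Add(Add(Add(19, -6), 1), Mul(2, 5, Add(1, -12))) = Add(Add(13, 1), Mul(2, 5, -11)) = Add(14, -110) = -96)
Mul(Function('a')(4, Mul(1, 1)), Add(-64, b)) = Mul(0, Add(-64, -96)) = Mul(0, -160) = 0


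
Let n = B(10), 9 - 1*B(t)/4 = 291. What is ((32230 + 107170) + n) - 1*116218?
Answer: 22054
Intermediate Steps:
B(t) = -1128 (B(t) = 36 - 4*291 = 36 - 1164 = -1128)
n = -1128
((32230 + 107170) + n) - 1*116218 = ((32230 + 107170) - 1128) - 1*116218 = (139400 - 1128) - 116218 = 138272 - 116218 = 22054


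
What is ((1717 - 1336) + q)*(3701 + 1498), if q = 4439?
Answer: 25059180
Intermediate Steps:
((1717 - 1336) + q)*(3701 + 1498) = ((1717 - 1336) + 4439)*(3701 + 1498) = (381 + 4439)*5199 = 4820*5199 = 25059180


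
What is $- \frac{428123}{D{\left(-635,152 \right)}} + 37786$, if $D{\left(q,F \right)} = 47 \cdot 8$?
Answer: $\frac{293179}{8} \approx 36647.0$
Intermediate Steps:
$D{\left(q,F \right)} = 376$
$- \frac{428123}{D{\left(-635,152 \right)}} + 37786 = - \frac{428123}{376} + 37786 = \left(-428123\right) \frac{1}{376} + 37786 = - \frac{9109}{8} + 37786 = \frac{293179}{8}$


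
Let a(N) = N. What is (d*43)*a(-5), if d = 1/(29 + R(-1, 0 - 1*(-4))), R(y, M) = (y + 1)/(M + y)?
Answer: -215/29 ≈ -7.4138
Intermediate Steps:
R(y, M) = (1 + y)/(M + y)
d = 1/29 (d = 1/(29 + (1 - 1)/((0 - 1*(-4)) - 1)) = 1/(29 + 0/((0 + 4) - 1)) = 1/(29 + 0/(4 - 1)) = 1/(29 + 0/3) = 1/(29 + (⅓)*0) = 1/(29 + 0) = 1/29 ≈ 0.034483)
(d*43)*a(-5) = ((1/29)*43)*(-5) = (43/29)*(-5) = -215/29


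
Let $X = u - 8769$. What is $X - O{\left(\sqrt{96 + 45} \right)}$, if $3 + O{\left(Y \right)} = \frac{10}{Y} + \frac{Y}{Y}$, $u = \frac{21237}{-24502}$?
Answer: $- \frac{214830271}{24502} - \frac{10 \sqrt{141}}{141} \approx -8768.7$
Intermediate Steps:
$u = - \frac{21237}{24502}$ ($u = 21237 \left(- \frac{1}{24502}\right) = - \frac{21237}{24502} \approx -0.86675$)
$O{\left(Y \right)} = -2 + \frac{10}{Y}$ ($O{\left(Y \right)} = -3 + \left(\frac{10}{Y} + \frac{Y}{Y}\right) = -3 + \left(\frac{10}{Y} + 1\right) = -3 + \left(1 + \frac{10}{Y}\right) = -2 + \frac{10}{Y}$)
$X = - \frac{214879275}{24502}$ ($X = - \frac{21237}{24502} - 8769 = - \frac{214879275}{24502} \approx -8769.9$)
$X - O{\left(\sqrt{96 + 45} \right)} = - \frac{214879275}{24502} - \left(-2 + \frac{10}{\sqrt{96 + 45}}\right) = - \frac{214879275}{24502} - \left(-2 + \frac{10}{\sqrt{141}}\right) = - \frac{214879275}{24502} - \left(-2 + 10 \frac{\sqrt{141}}{141}\right) = - \frac{214879275}{24502} - \left(-2 + \frac{10 \sqrt{141}}{141}\right) = - \frac{214879275}{24502} + \left(2 - \frac{10 \sqrt{141}}{141}\right) = - \frac{214830271}{24502} - \frac{10 \sqrt{141}}{141}$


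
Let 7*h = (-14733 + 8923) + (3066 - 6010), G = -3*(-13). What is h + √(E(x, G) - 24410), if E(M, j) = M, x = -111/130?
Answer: -8754/7 + I*√412543430/130 ≈ -1250.6 + 156.24*I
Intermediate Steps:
x = -111/130 (x = -111*1/130 = -111/130 ≈ -0.85385)
G = 39
h = -8754/7 (h = ((-14733 + 8923) + (3066 - 6010))/7 = (-5810 - 2944)/7 = (⅐)*(-8754) = -8754/7 ≈ -1250.6)
h + √(E(x, G) - 24410) = -8754/7 + √(-111/130 - 24410) = -8754/7 + √(-3173411/130) = -8754/7 + I*√412543430/130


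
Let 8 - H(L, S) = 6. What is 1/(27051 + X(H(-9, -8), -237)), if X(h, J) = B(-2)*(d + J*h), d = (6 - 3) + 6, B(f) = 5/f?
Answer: 2/56427 ≈ 3.5444e-5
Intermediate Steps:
H(L, S) = 2 (H(L, S) = 8 - 1*6 = 8 - 6 = 2)
d = 9 (d = 3 + 6 = 9)
X(h, J) = -45/2 - 5*J*h/2 (X(h, J) = (5/(-2))*(9 + J*h) = (5*(-½))*(9 + J*h) = -5*(9 + J*h)/2 = -45/2 - 5*J*h/2)
1/(27051 + X(H(-9, -8), -237)) = 1/(27051 + (-45/2 - 5/2*(-237)*2)) = 1/(27051 + (-45/2 + 1185)) = 1/(27051 + 2325/2) = 1/(56427/2) = 2/56427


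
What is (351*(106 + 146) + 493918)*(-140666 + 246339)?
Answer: 61540785010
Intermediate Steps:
(351*(106 + 146) + 493918)*(-140666 + 246339) = (351*252 + 493918)*105673 = (88452 + 493918)*105673 = 582370*105673 = 61540785010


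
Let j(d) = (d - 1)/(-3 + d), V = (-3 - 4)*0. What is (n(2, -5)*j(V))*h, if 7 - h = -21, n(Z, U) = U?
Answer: -140/3 ≈ -46.667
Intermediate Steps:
h = 28 (h = 7 - 1*(-21) = 7 + 21 = 28)
V = 0 (V = -7*0 = 0)
j(d) = (-1 + d)/(-3 + d)
(n(2, -5)*j(V))*h = -5*(-1 + 0)/(-3 + 0)*28 = -5*(-1)/(-3)*28 = -(-5)*(-1)/3*28 = -5*⅓*28 = -5/3*28 = -140/3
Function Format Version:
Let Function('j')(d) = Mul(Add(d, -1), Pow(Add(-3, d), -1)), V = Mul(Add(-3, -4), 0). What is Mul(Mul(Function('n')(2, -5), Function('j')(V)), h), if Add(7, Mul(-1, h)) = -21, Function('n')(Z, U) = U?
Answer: Rational(-140, 3) ≈ -46.667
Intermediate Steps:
h = 28 (h = Add(7, Mul(-1, -21)) = Add(7, 21) = 28)
V = 0 (V = Mul(-7, 0) = 0)
Function('j')(d) = Mul(Pow(Add(-3, d), -1), Add(-1, d)) (Function('j')(d) = Mul(Add(-1, d), Pow(Add(-3, d), -1)) = Mul(Pow(Add(-3, d), -1), Add(-1, d)))
Mul(Mul(Function('n')(2, -5), Function('j')(V)), h) = Mul(Mul(-5, Mul(Pow(Add(-3, 0), -1), Add(-1, 0))), 28) = Mul(Mul(-5, Mul(Pow(-3, -1), -1)), 28) = Mul(Mul(-5, Mul(Rational(-1, 3), -1)), 28) = Mul(Mul(-5, Rational(1, 3)), 28) = Mul(Rational(-5, 3), 28) = Rational(-140, 3)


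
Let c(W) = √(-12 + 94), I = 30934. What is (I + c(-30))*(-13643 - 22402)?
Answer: -1115016030 - 36045*√82 ≈ -1.1153e+9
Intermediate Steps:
c(W) = √82
(I + c(-30))*(-13643 - 22402) = (30934 + √82)*(-13643 - 22402) = (30934 + √82)*(-36045) = -1115016030 - 36045*√82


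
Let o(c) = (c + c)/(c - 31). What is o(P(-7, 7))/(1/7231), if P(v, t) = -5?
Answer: 36155/18 ≈ 2008.6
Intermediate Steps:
o(c) = 2*c/(-31 + c) (o(c) = (2*c)/(-31 + c) = 2*c/(-31 + c))
o(P(-7, 7))/(1/7231) = (2*(-5)/(-31 - 5))/(1/7231) = (2*(-5)/(-36))/(1/7231) = (2*(-5)*(-1/36))*7231 = (5/18)*7231 = 36155/18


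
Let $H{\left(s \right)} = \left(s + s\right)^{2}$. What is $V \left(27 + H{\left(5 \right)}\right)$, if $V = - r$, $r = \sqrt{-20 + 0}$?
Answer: $- 254 i \sqrt{5} \approx - 567.96 i$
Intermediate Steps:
$r = 2 i \sqrt{5}$ ($r = \sqrt{-20} = 2 i \sqrt{5} \approx 4.4721 i$)
$H{\left(s \right)} = 4 s^{2}$ ($H{\left(s \right)} = \left(2 s\right)^{2} = 4 s^{2}$)
$V = - 2 i \sqrt{5} \approx - 4.4721 i$
$V \left(27 + H{\left(5 \right)}\right) = - 2 i \sqrt{5} \left(27 + 4 \cdot 5^{2}\right) = - 2 i \sqrt{5} \left(27 + 4 \cdot 25\right) = - 2 i \sqrt{5} \left(27 + 100\right) = - 2 i \sqrt{5} \cdot 127 = - 254 i \sqrt{5}$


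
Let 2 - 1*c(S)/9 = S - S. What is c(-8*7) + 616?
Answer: 634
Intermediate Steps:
c(S) = 18 (c(S) = 18 - 9*(S - S) = 18 - 9*0 = 18 + 0 = 18)
c(-8*7) + 616 = 18 + 616 = 634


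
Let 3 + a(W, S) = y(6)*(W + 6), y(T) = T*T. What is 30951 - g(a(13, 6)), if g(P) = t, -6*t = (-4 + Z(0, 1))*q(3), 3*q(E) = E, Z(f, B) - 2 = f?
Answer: 92852/3 ≈ 30951.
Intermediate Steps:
y(T) = T**2
Z(f, B) = 2 + f
q(E) = E/3
a(W, S) = 213 + 36*W (a(W, S) = -3 + 6**2*(W + 6) = -3 + 36*(6 + W) = -3 + (216 + 36*W) = 213 + 36*W)
t = 1/3 (t = -(-4 + (2 + 0))*(1/3)*3/6 = -(-4 + 2)/6 = -(-1)/3 = -1/6*(-2) = 1/3 ≈ 0.33333)
g(P) = 1/3
30951 - g(a(13, 6)) = 30951 - 1*1/3 = 30951 - 1/3 = 92852/3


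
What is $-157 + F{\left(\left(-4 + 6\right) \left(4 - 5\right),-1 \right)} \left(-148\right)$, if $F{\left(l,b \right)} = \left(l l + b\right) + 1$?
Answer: $-749$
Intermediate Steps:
$F{\left(l,b \right)} = 1 + b + l^{2}$ ($F{\left(l,b \right)} = \left(l^{2} + b\right) + 1 = \left(b + l^{2}\right) + 1 = 1 + b + l^{2}$)
$-157 + F{\left(\left(-4 + 6\right) \left(4 - 5\right),-1 \right)} \left(-148\right) = -157 + \left(1 - 1 + \left(\left(-4 + 6\right) \left(4 - 5\right)\right)^{2}\right) \left(-148\right) = -157 + \left(1 - 1 + \left(2 \left(-1\right)\right)^{2}\right) \left(-148\right) = -157 + \left(1 - 1 + \left(-2\right)^{2}\right) \left(-148\right) = -157 + \left(1 - 1 + 4\right) \left(-148\right) = -157 + 4 \left(-148\right) = -157 - 592 = -749$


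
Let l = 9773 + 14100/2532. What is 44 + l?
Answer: 2072562/211 ≈ 9822.6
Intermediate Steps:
l = 2063278/211 (l = 9773 + 14100*(1/2532) = 9773 + 1175/211 = 2063278/211 ≈ 9778.6)
44 + l = 44 + 2063278/211 = 2072562/211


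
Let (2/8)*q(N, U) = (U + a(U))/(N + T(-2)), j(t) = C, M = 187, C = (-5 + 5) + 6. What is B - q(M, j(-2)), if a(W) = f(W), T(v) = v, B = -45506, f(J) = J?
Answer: -8418658/185 ≈ -45506.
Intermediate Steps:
C = 6 (C = 0 + 6 = 6)
j(t) = 6
a(W) = W
q(N, U) = 8*U/(-2 + N) (q(N, U) = 4*((U + U)/(N - 2)) = 4*((2*U)/(-2 + N)) = 4*(2*U/(-2 + N)) = 8*U/(-2 + N))
B - q(M, j(-2)) = -45506 - 8*6/(-2 + 187) = -45506 - 8*6/185 = -45506 - 1*48/185 = -45506 - 48/185 = -8418658/185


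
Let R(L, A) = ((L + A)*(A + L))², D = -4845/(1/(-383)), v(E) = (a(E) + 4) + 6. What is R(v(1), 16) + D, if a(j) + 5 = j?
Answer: 2089891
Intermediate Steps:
a(j) = -5 + j
v(E) = 5 + E (v(E) = ((-5 + E) + 4) + 6 = (-1 + E) + 6 = 5 + E)
D = 1855635 (D = -4845/(-1/383) = -4845*(-383) = 1855635)
R(L, A) = (A + L)⁴ (R(L, A) = ((A + L)*(A + L))² = ((A + L)²)² = (A + L)⁴)
R(v(1), 16) + D = (16 + (5 + 1))⁴ + 1855635 = (16 + 6)⁴ + 1855635 = 22⁴ + 1855635 = 234256 + 1855635 = 2089891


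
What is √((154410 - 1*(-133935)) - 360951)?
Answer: I*√72606 ≈ 269.46*I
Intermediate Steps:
√((154410 - 1*(-133935)) - 360951) = √((154410 + 133935) - 360951) = √(288345 - 360951) = √(-72606) = I*√72606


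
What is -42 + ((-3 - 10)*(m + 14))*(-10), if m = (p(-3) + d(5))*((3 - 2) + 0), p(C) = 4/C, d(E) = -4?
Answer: 3254/3 ≈ 1084.7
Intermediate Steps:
m = -16/3 (m = (4/(-3) - 4)*((3 - 2) + 0) = (4*(-⅓) - 4)*(1 + 0) = (-4/3 - 4)*1 = -16/3*1 = -16/3 ≈ -5.3333)
-42 + ((-3 - 10)*(m + 14))*(-10) = -42 + ((-3 - 10)*(-16/3 + 14))*(-10) = -42 - 13*26/3*(-10) = -42 - 338/3*(-10) = -42 + 3380/3 = 3254/3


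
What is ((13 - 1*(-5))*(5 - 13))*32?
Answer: -4608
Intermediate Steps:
((13 - 1*(-5))*(5 - 13))*32 = ((13 + 5)*(-8))*32 = (18*(-8))*32 = -144*32 = -4608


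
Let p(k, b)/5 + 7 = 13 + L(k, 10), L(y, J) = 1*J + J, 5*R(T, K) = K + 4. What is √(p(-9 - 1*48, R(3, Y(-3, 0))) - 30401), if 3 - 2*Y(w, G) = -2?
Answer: I*√30271 ≈ 173.99*I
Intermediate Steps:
Y(w, G) = 5/2 (Y(w, G) = 3/2 - ½*(-2) = 3/2 + 1 = 5/2)
R(T, K) = ⅘ + K/5 (R(T, K) = (K + 4)/5 = (4 + K)/5 = ⅘ + K/5)
L(y, J) = 2*J (L(y, J) = J + J = 2*J)
p(k, b) = 130 (p(k, b) = -35 + 5*(13 + 2*10) = -35 + 5*(13 + 20) = -35 + 5*33 = -35 + 165 = 130)
√(p(-9 - 1*48, R(3, Y(-3, 0))) - 30401) = √(130 - 30401) = √(-30271) = I*√30271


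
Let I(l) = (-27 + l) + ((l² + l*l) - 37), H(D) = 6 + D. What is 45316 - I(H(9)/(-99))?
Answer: 49418935/1089 ≈ 45380.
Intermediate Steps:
I(l) = -64 + l + 2*l² (I(l) = (-27 + l) + ((l² + l²) - 37) = (-27 + l) + (2*l² - 37) = (-27 + l) + (-37 + 2*l²) = -64 + l + 2*l²)
45316 - I(H(9)/(-99)) = 45316 - (-64 + (6 + 9)/(-99) + 2*((6 + 9)/(-99))²) = 45316 - (-64 + 15*(-1/99) + 2*(15*(-1/99))²) = 45316 - (-64 - 5/33 + 2*(-5/33)²) = 45316 - (-64 - 5/33 + 2*(25/1089)) = 45316 - (-64 - 5/33 + 50/1089) = 45316 - 1*(-69811/1089) = 45316 + 69811/1089 = 49418935/1089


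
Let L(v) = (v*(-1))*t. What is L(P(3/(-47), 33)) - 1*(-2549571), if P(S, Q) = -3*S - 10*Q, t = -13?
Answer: 119628324/47 ≈ 2.5453e+6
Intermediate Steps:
P(S, Q) = -10*Q - 3*S
L(v) = 13*v (L(v) = (v*(-1))*(-13) = -v*(-13) = 13*v)
L(P(3/(-47), 33)) - 1*(-2549571) = 13*(-10*33 - 9/(-47)) - 1*(-2549571) = 13*(-330 - 9*(-1)/47) + 2549571 = 13*(-330 - 3*(-3/47)) + 2549571 = 13*(-330 + 9/47) + 2549571 = 13*(-15501/47) + 2549571 = -201513/47 + 2549571 = 119628324/47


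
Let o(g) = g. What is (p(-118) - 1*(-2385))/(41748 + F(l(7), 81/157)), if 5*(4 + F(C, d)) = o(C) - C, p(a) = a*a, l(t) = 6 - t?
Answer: 16309/41744 ≈ 0.39069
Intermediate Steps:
p(a) = a²
F(C, d) = -4 (F(C, d) = -4 + (C - C)/5 = -4 + (⅕)*0 = -4 + 0 = -4)
(p(-118) - 1*(-2385))/(41748 + F(l(7), 81/157)) = ((-118)² - 1*(-2385))/(41748 - 4) = (13924 + 2385)/41744 = 16309*(1/41744) = 16309/41744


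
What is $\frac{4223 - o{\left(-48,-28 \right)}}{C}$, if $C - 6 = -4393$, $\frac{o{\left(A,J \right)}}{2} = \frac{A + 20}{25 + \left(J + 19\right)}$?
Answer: $- \frac{79}{82} \approx -0.96341$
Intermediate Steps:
$o{\left(A,J \right)} = \frac{2 \left(20 + A\right)}{44 + J}$ ($o{\left(A,J \right)} = 2 \frac{A + 20}{25 + \left(J + 19\right)} = 2 \frac{20 + A}{25 + \left(19 + J\right)} = 2 \frac{20 + A}{44 + J} = \frac{2 \left(20 + A\right)}{44 + J}$)
$C = -4387$ ($C = 6 - 4393 = -4387$)
$\frac{4223 - o{\left(-48,-28 \right)}}{C} = \frac{4223 - \frac{2 \left(20 - 48\right)}{44 - 28}}{-4387} = \left(4223 - 2 \cdot \frac{1}{16} \left(-28\right)\right) \left(- \frac{1}{4387}\right) = \left(4223 - - \frac{7}{2}\right) \left(- \frac{1}{4387}\right) = \left(4223 + \frac{7}{2}\right) \left(- \frac{1}{4387}\right) = \frac{8453}{2} \left(- \frac{1}{4387}\right) = - \frac{79}{82}$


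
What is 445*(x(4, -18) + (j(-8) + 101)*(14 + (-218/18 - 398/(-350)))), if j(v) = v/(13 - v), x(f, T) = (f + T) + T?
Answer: 802082062/6615 ≈ 1.2125e+5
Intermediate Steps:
x(f, T) = f + 2*T (x(f, T) = (T + f) + T = f + 2*T)
445*(x(4, -18) + (j(-8) + 101)*(14 + (-218/18 - 398/(-350)))) = 445*((4 + 2*(-18)) + (-1*(-8)/(-13 - 8) + 101)*(14 + (-218/18 - 398/(-350)))) = 445*((4 - 36) + (-1*(-8)/(-21) + 101)*(14 + (-218*1/18 - 398*(-1/350)))) = 445*(-32 + (-1*(-8)*(-1/21) + 101)*(14 + (-109/9 + 199/175))) = 445*(-32 + (-8/21 + 101)*(14 - 17284/1575)) = 445*(-32 + (2113/21)*(4766/1575)) = 445*(-32 + 10070558/33075) = 445*(9012158/33075) = 802082062/6615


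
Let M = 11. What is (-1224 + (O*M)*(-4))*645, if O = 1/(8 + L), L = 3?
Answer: -792060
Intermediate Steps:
O = 1/11 (O = 1/(8 + 3) = 1/11 ≈ 0.090909)
(-1224 + (O*M)*(-4))*645 = (-1224 + ((1/11)*11)*(-4))*645 = (-1224 + 1*(-4))*645 = (-1224 - 4)*645 = -1228*645 = -792060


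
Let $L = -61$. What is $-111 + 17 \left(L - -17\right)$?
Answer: $-859$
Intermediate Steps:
$-111 + 17 \left(L - -17\right) = -111 + 17 \left(-61 - -17\right) = -111 + 17 \left(-61 + 17\right) = -111 + 17 \left(-44\right) = -111 - 748 = -859$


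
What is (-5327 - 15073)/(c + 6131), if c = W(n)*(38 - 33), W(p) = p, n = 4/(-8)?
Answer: -2400/721 ≈ -3.3287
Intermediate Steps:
n = -1/2 (n = 4*(-1/8) = -1/2 ≈ -0.50000)
c = -5/2 (c = -(38 - 33)/2 = -1/2*5 = -5/2 ≈ -2.5000)
(-5327 - 15073)/(c + 6131) = (-5327 - 15073)/(-5/2 + 6131) = -20400/12257/2 = -20400*2/12257 = -2400/721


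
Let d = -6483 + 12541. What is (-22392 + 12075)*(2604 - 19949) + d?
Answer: 178954423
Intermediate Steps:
d = 6058
(-22392 + 12075)*(2604 - 19949) + d = (-22392 + 12075)*(2604 - 19949) + 6058 = -10317*(-17345) + 6058 = 178948365 + 6058 = 178954423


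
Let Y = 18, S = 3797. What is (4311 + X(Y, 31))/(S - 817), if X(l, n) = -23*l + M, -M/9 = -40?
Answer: 4257/2980 ≈ 1.4285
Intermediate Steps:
M = 360 (M = -9*(-40) = 360)
X(l, n) = 360 - 23*l (X(l, n) = -23*l + 360 = 360 - 23*l)
(4311 + X(Y, 31))/(S - 817) = (4311 + (360 - 23*18))/(3797 - 817) = (4311 + (360 - 414))/2980 = (4311 - 54)*(1/2980) = 4257*(1/2980) = 4257/2980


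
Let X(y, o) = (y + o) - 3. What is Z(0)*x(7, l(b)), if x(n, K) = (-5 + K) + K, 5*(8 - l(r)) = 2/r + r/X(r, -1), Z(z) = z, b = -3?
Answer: 0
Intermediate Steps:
X(y, o) = -3 + o + y (X(y, o) = (o + y) - 3 = -3 + o + y)
l(r) = 8 - 2/(5*r) - r/(5*(-4 + r)) (l(r) = 8 - (2/r + r/(-3 - 1 + r))/5 = 8 - (2/r + r/(-4 + r))/5 = 8 + (-2/(5*r) - r/(5*(-4 + r))) = 8 - 2/(5*r) - r/(5*(-4 + r)))
x(n, K) = -5 + 2*K
Z(0)*x(7, l(b)) = 0*(-5 + 2*((⅕)*(8 - 162*(-3) + 39*(-3)²)/(-3*(-4 - 3)))) = 0*(-5 + 2*((⅕)*(-⅓)*(8 + 486 + 39*9)/(-7))) = 0*(-5 + 2*((⅕)*(-⅓)*(-⅐)*(8 + 486 + 351))) = 0*(-5 + 2*((⅕)*(-⅓)*(-⅐)*845)) = 0*(-5 + 2*(169/21)) = 0*(-5 + 338/21) = 0*(233/21) = 0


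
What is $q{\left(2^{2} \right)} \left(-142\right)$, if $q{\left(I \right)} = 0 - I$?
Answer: $568$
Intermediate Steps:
$q{\left(I \right)} = - I$
$q{\left(2^{2} \right)} \left(-142\right) = - 2^{2} \left(-142\right) = \left(-1\right) 4 \left(-142\right) = \left(-4\right) \left(-142\right) = 568$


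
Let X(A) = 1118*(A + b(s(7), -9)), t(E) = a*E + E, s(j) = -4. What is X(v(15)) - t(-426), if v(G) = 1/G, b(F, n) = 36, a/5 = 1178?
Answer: 38248328/15 ≈ 2.5499e+6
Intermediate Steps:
a = 5890 (a = 5*1178 = 5890)
t(E) = 5891*E (t(E) = 5890*E + E = 5891*E)
X(A) = 40248 + 1118*A (X(A) = 1118*(A + 36) = 1118*(36 + A) = 40248 + 1118*A)
X(v(15)) - t(-426) = (40248 + 1118/15) - 5891*(-426) = (40248 + 1118*(1/15)) - 1*(-2509566) = (40248 + 1118/15) + 2509566 = 604838/15 + 2509566 = 38248328/15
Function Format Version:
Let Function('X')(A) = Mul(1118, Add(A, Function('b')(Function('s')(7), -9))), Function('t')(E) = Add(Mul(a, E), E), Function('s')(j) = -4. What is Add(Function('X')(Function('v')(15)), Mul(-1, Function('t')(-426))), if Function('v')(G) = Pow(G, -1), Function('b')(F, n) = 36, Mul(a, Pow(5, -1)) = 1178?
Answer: Rational(38248328, 15) ≈ 2.5499e+6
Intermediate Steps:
a = 5890 (a = Mul(5, 1178) = 5890)
Function('t')(E) = Mul(5891, E) (Function('t')(E) = Add(Mul(5890, E), E) = Mul(5891, E))
Function('X')(A) = Add(40248, Mul(1118, A)) (Function('X')(A) = Mul(1118, Add(A, 36)) = Mul(1118, Add(36, A)) = Add(40248, Mul(1118, A)))
Add(Function('X')(Function('v')(15)), Mul(-1, Function('t')(-426))) = Add(Add(40248, Mul(1118, Pow(15, -1))), Mul(-1, Mul(5891, -426))) = Add(Add(40248, Mul(1118, Rational(1, 15))), Mul(-1, -2509566)) = Add(Add(40248, Rational(1118, 15)), 2509566) = Add(Rational(604838, 15), 2509566) = Rational(38248328, 15)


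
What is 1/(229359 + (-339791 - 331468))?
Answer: -1/441900 ≈ -2.2630e-6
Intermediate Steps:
1/(229359 + (-339791 - 331468)) = 1/(229359 - 671259) = 1/(-441900) = -1/441900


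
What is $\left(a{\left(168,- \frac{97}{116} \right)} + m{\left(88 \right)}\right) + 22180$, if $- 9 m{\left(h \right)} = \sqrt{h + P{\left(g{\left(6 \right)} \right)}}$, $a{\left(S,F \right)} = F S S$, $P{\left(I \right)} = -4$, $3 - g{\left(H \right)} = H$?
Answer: $- \frac{41212}{29} - \frac{2 \sqrt{21}}{9} \approx -1422.1$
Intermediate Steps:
$g{\left(H \right)} = 3 - H$
$a{\left(S,F \right)} = F S^{2}$
$m{\left(h \right)} = - \frac{\sqrt{-4 + h}}{9}$ ($m{\left(h \right)} = - \frac{\sqrt{h - 4}}{9} = - \frac{\sqrt{-4 + h}}{9}$)
$\left(a{\left(168,- \frac{97}{116} \right)} + m{\left(88 \right)}\right) + 22180 = \left(- \frac{97}{116} \cdot 168^{2} - \frac{\sqrt{-4 + 88}}{9}\right) + 22180 = \left(\left(-97\right) \frac{1}{116} \cdot 28224 - \frac{\sqrt{84}}{9}\right) + 22180 = \left(\left(- \frac{97}{116}\right) 28224 - \frac{2 \sqrt{21}}{9}\right) + 22180 = \left(- \frac{684432}{29} - \frac{2 \sqrt{21}}{9}\right) + 22180 = - \frac{41212}{29} - \frac{2 \sqrt{21}}{9}$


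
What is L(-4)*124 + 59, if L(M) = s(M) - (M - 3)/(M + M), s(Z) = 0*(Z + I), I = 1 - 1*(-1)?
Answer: -99/2 ≈ -49.500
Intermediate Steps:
I = 2 (I = 1 + 1 = 2)
s(Z) = 0 (s(Z) = 0*(Z + 2) = 0*(2 + Z) = 0)
L(M) = -(-3 + M)/(2*M) (L(M) = 0 - (M - 3)/(M + M) = 0 - (-3 + M)/(2*M) = -(-3 + M)/(2*M))
L(-4)*124 + 59 = ((½)*(3 - 1*(-4))/(-4))*124 + 59 = ((½)*(-¼)*(3 + 4))*124 + 59 = ((½)*(-¼)*7)*124 + 59 = -7/8*124 + 59 = -217/2 + 59 = -99/2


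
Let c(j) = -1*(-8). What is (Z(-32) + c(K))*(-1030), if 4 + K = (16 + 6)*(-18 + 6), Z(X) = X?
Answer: 24720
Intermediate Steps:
K = -268 (K = -4 + (16 + 6)*(-18 + 6) = -4 + 22*(-12) = -4 - 264 = -268)
c(j) = 8
(Z(-32) + c(K))*(-1030) = (-32 + 8)*(-1030) = -24*(-1030) = 24720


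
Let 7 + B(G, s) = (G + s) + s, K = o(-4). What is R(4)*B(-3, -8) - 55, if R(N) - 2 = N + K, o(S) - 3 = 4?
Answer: -393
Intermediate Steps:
o(S) = 7 (o(S) = 3 + 4 = 7)
K = 7
R(N) = 9 + N (R(N) = 2 + (N + 7) = 2 + (7 + N) = 9 + N)
B(G, s) = -7 + G + 2*s (B(G, s) = -7 + ((G + s) + s) = -7 + (G + 2*s) = -7 + G + 2*s)
R(4)*B(-3, -8) - 55 = (9 + 4)*(-7 - 3 + 2*(-8)) - 55 = 13*(-7 - 3 - 16) - 55 = 13*(-26) - 55 = -338 - 55 = -393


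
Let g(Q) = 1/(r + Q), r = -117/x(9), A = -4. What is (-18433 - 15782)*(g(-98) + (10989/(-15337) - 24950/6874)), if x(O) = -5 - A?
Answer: 21018537579135/143078873 ≈ 1.4690e+5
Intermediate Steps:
x(O) = -1 (x(O) = -5 - 1*(-4) = -5 + 4 = -1)
r = 117 (r = -117/(-1) = -117*(-1) = 117)
g(Q) = 1/(117 + Q)
(-18433 - 15782)*(g(-98) + (10989/(-15337) - 24950/6874)) = (-18433 - 15782)*(1/(117 - 98) + (10989/(-15337) - 24950/6874)) = -34215*(1/19 + (10989*(-1/15337) - 24950*1/6874)) = -34215*(1/19 + (-10989/15337 - 12475/3437)) = -34215*(1/19 - 32728324/7530467) = -34215*(-614307689/143078873) = 21018537579135/143078873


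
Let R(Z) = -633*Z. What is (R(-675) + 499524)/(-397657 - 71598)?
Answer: -926799/469255 ≈ -1.9750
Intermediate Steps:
(R(-675) + 499524)/(-397657 - 71598) = (-633*(-675) + 499524)/(-397657 - 71598) = (427275 + 499524)/(-469255) = 926799*(-1/469255) = -926799/469255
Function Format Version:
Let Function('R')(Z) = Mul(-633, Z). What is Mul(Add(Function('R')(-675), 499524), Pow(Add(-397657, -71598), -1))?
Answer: Rational(-926799, 469255) ≈ -1.9750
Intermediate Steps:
Mul(Add(Function('R')(-675), 499524), Pow(Add(-397657, -71598), -1)) = Mul(Add(Mul(-633, -675), 499524), Pow(Add(-397657, -71598), -1)) = Mul(Add(427275, 499524), Pow(-469255, -1)) = Mul(926799, Rational(-1, 469255)) = Rational(-926799, 469255)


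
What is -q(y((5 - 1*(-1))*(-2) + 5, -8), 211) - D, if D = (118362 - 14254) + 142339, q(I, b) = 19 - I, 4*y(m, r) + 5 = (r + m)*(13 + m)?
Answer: -985959/4 ≈ -2.4649e+5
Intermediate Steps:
y(m, r) = -5/4 + (13 + m)*(m + r)/4 (y(m, r) = -5/4 + ((r + m)*(13 + m))/4 = -5/4 + ((m + r)*(13 + m))/4 = -5/4 + ((13 + m)*(m + r))/4 = -5/4 + (13 + m)*(m + r)/4)
D = 246447 (D = 104108 + 142339 = 246447)
-q(y((5 - 1*(-1))*(-2) + 5, -8), 211) - D = -(19 - (-5/4 + ((5 - 1*(-1))*(-2) + 5)²/4 + 13*((5 - 1*(-1))*(-2) + 5)/4 + (13/4)*(-8) + (¼)*((5 - 1*(-1))*(-2) + 5)*(-8))) - 1*246447 = -(19 - (-5/4 + ((5 + 1)*(-2) + 5)²/4 + 13*((5 + 1)*(-2) + 5)/4 - 26 + (¼)*((5 + 1)*(-2) + 5)*(-8))) - 246447 = -(19 - (-5/4 + (6*(-2) + 5)²/4 + 13*(6*(-2) + 5)/4 - 26 + (¼)*(6*(-2) + 5)*(-8))) - 246447 = -(19 - (-5/4 + (-12 + 5)²/4 + 13*(-12 + 5)/4 - 26 + (¼)*(-12 + 5)*(-8))) - 246447 = -(19 - (-5/4 + (¼)*(-7)² + (13/4)*(-7) - 26 + (¼)*(-7)*(-8))) - 246447 = -(19 - (-5/4 + (¼)*49 - 91/4 - 26 + 14)) - 246447 = -(19 - (-5/4 + 49/4 - 91/4 - 26 + 14)) - 246447 = -(19 - 1*(-95/4)) - 246447 = -(19 + 95/4) - 246447 = -1*171/4 - 246447 = -171/4 - 246447 = -985959/4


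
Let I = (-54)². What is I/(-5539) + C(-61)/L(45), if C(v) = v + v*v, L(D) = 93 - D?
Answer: 1677731/22156 ≈ 75.724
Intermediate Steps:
I = 2916
C(v) = v + v²
I/(-5539) + C(-61)/L(45) = 2916/(-5539) + (-61*(1 - 61))/(93 - 1*45) = 2916*(-1/5539) + (-61*(-60))/(93 - 45) = -2916/5539 + 3660/48 = -2916/5539 + 3660*(1/48) = -2916/5539 + 305/4 = 1677731/22156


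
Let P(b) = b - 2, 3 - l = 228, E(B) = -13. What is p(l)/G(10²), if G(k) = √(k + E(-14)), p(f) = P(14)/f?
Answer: -4*√87/6525 ≈ -0.0057179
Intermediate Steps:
l = -225 (l = 3 - 1*228 = 3 - 228 = -225)
P(b) = -2 + b
p(f) = 12/f (p(f) = (-2 + 14)/f = 12/f)
G(k) = √(-13 + k) (G(k) = √(k - 13) = √(-13 + k))
p(l)/G(10²) = (12/(-225))/(√(-13 + 10²)) = (12*(-1/225))/(√(-13 + 100)) = -4*√87/87/75 = -4*√87/6525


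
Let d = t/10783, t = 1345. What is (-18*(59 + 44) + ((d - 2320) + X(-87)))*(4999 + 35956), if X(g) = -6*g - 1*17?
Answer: -1620240495310/10783 ≈ -1.5026e+8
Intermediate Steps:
d = 1345/10783 ≈ 0.12473
X(g) = -17 - 6*g (X(g) = -6*g - 17 = -17 - 6*g)
(-18*(59 + 44) + ((d - 2320) + X(-87)))*(4999 + 35956) = (-18*(59 + 44) + ((1345/10783 - 2320) + (-17 - 6*(-87))))*(4999 + 35956) = (-18*103 + (-25015215/10783 + (-17 + 522)))*40955 = (-1854 + (-25015215/10783 + 505))*40955 = (-1854 - 19569800/10783)*40955 = -39561482/10783*40955 = -1620240495310/10783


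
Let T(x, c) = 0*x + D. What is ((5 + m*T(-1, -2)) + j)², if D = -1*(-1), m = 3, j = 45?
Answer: 2809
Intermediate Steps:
D = 1
T(x, c) = 1 (T(x, c) = 0*x + 1 = 0 + 1 = 1)
((5 + m*T(-1, -2)) + j)² = ((5 + 3*1) + 45)² = ((5 + 3) + 45)² = (8 + 45)² = 53² = 2809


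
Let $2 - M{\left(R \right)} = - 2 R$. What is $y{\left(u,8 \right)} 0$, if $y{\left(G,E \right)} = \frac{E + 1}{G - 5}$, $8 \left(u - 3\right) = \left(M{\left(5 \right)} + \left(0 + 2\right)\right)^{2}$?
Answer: $0$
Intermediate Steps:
$M{\left(R \right)} = 2 + 2 R$ ($M{\left(R \right)} = 2 - - 2 R = 2 + 2 R$)
$u = \frac{55}{2}$ ($u = 3 + \frac{\left(\left(2 + 2 \cdot 5\right) + \left(0 + 2\right)\right)^{2}}{8} = 3 + \frac{\left(\left(2 + 10\right) + 2\right)^{2}}{8} = 3 + \frac{\left(12 + 2\right)^{2}}{8} = 3 + \frac{14^{2}}{8} = 3 + \frac{1}{8} \cdot 196 = 3 + \frac{49}{2} = \frac{55}{2} \approx 27.5$)
$y{\left(G,E \right)} = \frac{1 + E}{-5 + G}$
$y{\left(u,8 \right)} 0 = \frac{1 + 8}{-5 + \frac{55}{2}} \cdot 0 = \frac{1}{\frac{45}{2}} \cdot 9 \cdot 0 = \frac{2}{45} \cdot 9 \cdot 0 = \frac{2}{5} \cdot 0 = 0$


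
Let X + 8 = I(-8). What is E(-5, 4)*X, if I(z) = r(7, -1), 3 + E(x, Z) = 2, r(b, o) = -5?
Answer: 13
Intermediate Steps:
E(x, Z) = -1 (E(x, Z) = -3 + 2 = -1)
I(z) = -5
X = -13 (X = -8 - 5 = -13)
E(-5, 4)*X = -1*(-13) = 13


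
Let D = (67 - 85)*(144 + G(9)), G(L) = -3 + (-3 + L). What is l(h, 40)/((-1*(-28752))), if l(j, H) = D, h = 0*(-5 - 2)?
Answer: -441/4792 ≈ -0.092028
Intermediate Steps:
G(L) = -6 + L
h = 0 (h = 0*(-7) = 0)
D = -2646 (D = (67 - 85)*(144 + (-6 + 9)) = -18*(144 + 3) = -18*147 = -2646)
l(j, H) = -2646
l(h, 40)/((-1*(-28752))) = -2646/((-1*(-28752))) = -2646/28752 = -2646*1/28752 = -441/4792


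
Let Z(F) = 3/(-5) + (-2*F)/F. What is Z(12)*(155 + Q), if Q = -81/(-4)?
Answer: -9113/20 ≈ -455.65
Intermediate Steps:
Z(F) = -13/5 (Z(F) = 3*(-⅕) - 2 = -⅗ - 2 = -13/5)
Q = 81/4 (Q = -81*(-¼) = 81/4 ≈ 20.250)
Z(12)*(155 + Q) = -13*(155 + 81/4)/5 = -13/5*701/4 = -9113/20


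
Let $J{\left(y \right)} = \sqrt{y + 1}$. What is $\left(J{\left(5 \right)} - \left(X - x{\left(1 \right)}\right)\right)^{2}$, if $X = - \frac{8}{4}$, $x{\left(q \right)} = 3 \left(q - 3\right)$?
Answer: $\left(4 - \sqrt{6}\right)^{2} \approx 2.4041$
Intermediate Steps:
$x{\left(q \right)} = -9 + 3 q$ ($x{\left(q \right)} = 3 \left(-3 + q\right) = -9 + 3 q$)
$J{\left(y \right)} = \sqrt{1 + y}$
$X = -2$ ($X = \left(-8\right) \frac{1}{4} = -2$)
$\left(J{\left(5 \right)} - \left(X - x{\left(1 \right)}\right)\right)^{2} = \left(\sqrt{1 + 5} + \left(\left(-9 + 3 \cdot 1\right) - -2\right)\right)^{2} = \left(\sqrt{6} + \left(\left(-9 + 3\right) + 2\right)\right)^{2} = \left(\sqrt{6} + \left(-6 + 2\right)\right)^{2} = \left(\sqrt{6} - 4\right)^{2} = \left(-4 + \sqrt{6}\right)^{2}$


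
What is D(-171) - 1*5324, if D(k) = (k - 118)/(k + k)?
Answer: -1820519/342 ≈ -5323.2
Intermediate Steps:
D(k) = (-118 + k)/(2*k) (D(k) = (-118 + k)/((2*k)) = (-118 + k)*(1/(2*k)) = (-118 + k)/(2*k))
D(-171) - 1*5324 = (½)*(-118 - 171)/(-171) - 1*5324 = (½)*(-1/171)*(-289) - 5324 = 289/342 - 5324 = -1820519/342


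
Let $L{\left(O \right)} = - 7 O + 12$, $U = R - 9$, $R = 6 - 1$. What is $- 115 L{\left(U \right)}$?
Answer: $-4600$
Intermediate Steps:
$R = 5$ ($R = 6 - 1 = 5$)
$U = -4$ ($U = 5 - 9 = -4$)
$L{\left(O \right)} = 12 - 7 O$
$- 115 L{\left(U \right)} = - 115 \left(12 - -28\right) = - 115 \left(12 + 28\right) = \left(-115\right) 40 = -4600$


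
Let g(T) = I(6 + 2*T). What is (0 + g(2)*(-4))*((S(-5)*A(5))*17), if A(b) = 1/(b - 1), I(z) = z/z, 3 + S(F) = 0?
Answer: 51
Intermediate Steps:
S(F) = -3 (S(F) = -3 + 0 = -3)
I(z) = 1
A(b) = 1/(-1 + b)
g(T) = 1
(0 + g(2)*(-4))*((S(-5)*A(5))*17) = (0 + 1*(-4))*(-3/(-1 + 5)*17) = (0 - 4)*(-3/4*17) = -4*(-3*¼)*17 = -(-3)*17 = -4*(-51/4) = 51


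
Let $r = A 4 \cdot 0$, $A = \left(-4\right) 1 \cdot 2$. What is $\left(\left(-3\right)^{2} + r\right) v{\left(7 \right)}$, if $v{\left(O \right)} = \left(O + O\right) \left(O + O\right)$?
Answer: $1764$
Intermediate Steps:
$v{\left(O \right)} = 4 O^{2}$ ($v{\left(O \right)} = 2 O 2 O = 4 O^{2}$)
$A = -8$ ($A = \left(-4\right) 2 = -8$)
$r = 0$ ($r = \left(-8\right) 4 \cdot 0 = \left(-32\right) 0 = 0$)
$\left(\left(-3\right)^{2} + r\right) v{\left(7 \right)} = \left(\left(-3\right)^{2} + 0\right) 4 \cdot 7^{2} = \left(9 + 0\right) 4 \cdot 49 = 9 \cdot 196 = 1764$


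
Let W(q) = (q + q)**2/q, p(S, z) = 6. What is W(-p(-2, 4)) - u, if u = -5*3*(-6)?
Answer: -114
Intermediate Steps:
u = 90 (u = -15*(-6) = 90)
W(q) = 4*q (W(q) = (2*q)**2/q = (4*q**2)/q = 4*q)
W(-p(-2, 4)) - u = 4*(-1*6) - 1*90 = 4*(-6) - 90 = -24 - 90 = -114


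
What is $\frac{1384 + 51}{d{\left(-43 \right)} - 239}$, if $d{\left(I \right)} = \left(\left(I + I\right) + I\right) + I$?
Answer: $- \frac{1435}{411} \approx -3.4915$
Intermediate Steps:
$d{\left(I \right)} = 4 I$ ($d{\left(I \right)} = \left(2 I + I\right) + I = 3 I + I = 4 I$)
$\frac{1384 + 51}{d{\left(-43 \right)} - 239} = \frac{1384 + 51}{4 \left(-43\right) - 239} = \frac{1435}{-172 - 239} = \frac{1435}{-411} = 1435 \left(- \frac{1}{411}\right) = - \frac{1435}{411}$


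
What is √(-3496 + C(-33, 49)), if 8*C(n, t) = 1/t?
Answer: I*√2740862/28 ≈ 59.127*I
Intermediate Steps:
C(n, t) = 1/(8*t)
√(-3496 + C(-33, 49)) = √(-3496 + (⅛)/49) = √(-3496 + (⅛)*(1/49)) = √(-3496 + 1/392) = √(-1370431/392) = I*√2740862/28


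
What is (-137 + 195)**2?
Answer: 3364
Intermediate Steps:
(-137 + 195)**2 = 58**2 = 3364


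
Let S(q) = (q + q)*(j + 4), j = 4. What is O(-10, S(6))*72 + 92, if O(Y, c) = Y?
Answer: -628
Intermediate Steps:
S(q) = 16*q (S(q) = (q + q)*(4 + 4) = (2*q)*8 = 16*q)
O(-10, S(6))*72 + 92 = -10*72 + 92 = -720 + 92 = -628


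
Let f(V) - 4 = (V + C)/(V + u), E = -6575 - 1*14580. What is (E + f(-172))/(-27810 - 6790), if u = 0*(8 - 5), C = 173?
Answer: 3637973/5951200 ≈ 0.61130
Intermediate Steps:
u = 0 (u = 0*3 = 0)
E = -21155 (E = -6575 - 14580 = -21155)
f(V) = 4 + (173 + V)/V (f(V) = 4 + (V + 173)/(V + 0) = 4 + (173 + V)/V)
(E + f(-172))/(-27810 - 6790) = (-21155 + (5 + 173/(-172)))/(-27810 - 6790) = (-21155 + (5 + 173*(-1/172)))/(-34600) = (-21155 + (5 - 173/172))*(-1/34600) = (-21155 + 687/172)*(-1/34600) = -3637973/172*(-1/34600) = 3637973/5951200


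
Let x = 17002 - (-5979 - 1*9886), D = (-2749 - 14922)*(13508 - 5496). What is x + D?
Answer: -141547185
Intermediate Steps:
D = -141580052 (D = -17671*8012 = -141580052)
x = 32867 (x = 17002 - (-5979 - 9886) = 17002 - 1*(-15865) = 17002 + 15865 = 32867)
x + D = 32867 - 141580052 = -141547185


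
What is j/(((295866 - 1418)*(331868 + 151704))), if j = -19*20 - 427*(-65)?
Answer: 27375/142386808256 ≈ 1.9226e-7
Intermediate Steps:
j = 27375 (j = -380 + 27755 = 27375)
j/(((295866 - 1418)*(331868 + 151704))) = 27375/(((295866 - 1418)*(331868 + 151704))) = 27375/((294448*483572)) = 27375/142386808256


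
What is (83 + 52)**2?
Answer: 18225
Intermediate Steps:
(83 + 52)**2 = 135**2 = 18225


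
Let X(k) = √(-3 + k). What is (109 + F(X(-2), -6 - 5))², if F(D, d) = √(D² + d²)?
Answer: 11997 + 436*√29 ≈ 14345.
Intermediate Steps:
(109 + F(X(-2), -6 - 5))² = (109 + √((√(-3 - 2))² + (-6 - 5)²))² = (109 + √((√(-5))² + (-11)²))² = (109 + √((I*√5)² + 121))² = (109 + √(-5 + 121))² = (109 + √116)² = (109 + 2*√29)²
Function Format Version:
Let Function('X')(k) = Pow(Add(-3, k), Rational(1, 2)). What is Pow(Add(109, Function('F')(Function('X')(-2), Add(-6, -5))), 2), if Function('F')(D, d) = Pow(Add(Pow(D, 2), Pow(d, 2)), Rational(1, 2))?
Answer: Add(11997, Mul(436, Pow(29, Rational(1, 2)))) ≈ 14345.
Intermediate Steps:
Pow(Add(109, Function('F')(Function('X')(-2), Add(-6, -5))), 2) = Pow(Add(109, Pow(Add(Pow(Pow(Add(-3, -2), Rational(1, 2)), 2), Pow(Add(-6, -5), 2)), Rational(1, 2))), 2) = Pow(Add(109, Pow(Add(Pow(Pow(-5, Rational(1, 2)), 2), Pow(-11, 2)), Rational(1, 2))), 2) = Pow(Add(109, Pow(Add(Pow(Mul(I, Pow(5, Rational(1, 2))), 2), 121), Rational(1, 2))), 2) = Pow(Add(109, Pow(Add(-5, 121), Rational(1, 2))), 2) = Pow(Add(109, Pow(116, Rational(1, 2))), 2) = Pow(Add(109, Mul(2, Pow(29, Rational(1, 2)))), 2)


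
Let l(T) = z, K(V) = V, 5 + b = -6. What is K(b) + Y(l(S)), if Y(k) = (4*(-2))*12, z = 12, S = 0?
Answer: -107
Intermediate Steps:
b = -11 (b = -5 - 6 = -11)
l(T) = 12
Y(k) = -96 (Y(k) = -8*12 = -96)
K(b) + Y(l(S)) = -11 - 96 = -107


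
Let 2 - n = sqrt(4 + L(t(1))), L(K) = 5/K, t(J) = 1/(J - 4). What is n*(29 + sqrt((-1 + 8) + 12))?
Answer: (2 - I*sqrt(11))*(29 + sqrt(19)) ≈ 66.718 - 110.64*I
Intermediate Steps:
t(J) = 1/(-4 + J)
n = 2 - I*sqrt(11) (n = 2 - sqrt(4 + 5/(1/(-4 + 1))) = 2 - sqrt(4 + 5/(1/(-3))) = 2 - sqrt(4 + 5/(-1/3)) = 2 - sqrt(4 + 5*(-3)) = 2 - sqrt(4 - 15) = 2 - sqrt(-11) = 2 - I*sqrt(11) ≈ 2.0 - 3.3166*I)
n*(29 + sqrt((-1 + 8) + 12)) = (2 - I*sqrt(11))*(29 + sqrt((-1 + 8) + 12)) = (2 - I*sqrt(11))*(29 + sqrt(7 + 12)) = (2 - I*sqrt(11))*(29 + sqrt(19))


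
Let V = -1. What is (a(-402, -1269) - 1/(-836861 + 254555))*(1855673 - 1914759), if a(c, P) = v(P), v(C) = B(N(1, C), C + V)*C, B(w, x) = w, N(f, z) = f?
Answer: 21830690924959/291153 ≈ 7.4980e+7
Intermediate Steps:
v(C) = C (v(C) = 1*C = C)
a(c, P) = P
(a(-402, -1269) - 1/(-836861 + 254555))*(1855673 - 1914759) = (-1269 - 1/(-836861 + 254555))*(1855673 - 1914759) = (-1269 - 1/(-582306))*(-59086) = (-1269 - 1*(-1/582306))*(-59086) = (-1269 + 1/582306)*(-59086) = -738946313/582306*(-59086) = 21830690924959/291153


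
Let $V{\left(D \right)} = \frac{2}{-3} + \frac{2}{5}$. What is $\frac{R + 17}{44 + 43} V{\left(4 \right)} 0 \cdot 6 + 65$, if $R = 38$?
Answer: $65$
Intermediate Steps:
$V{\left(D \right)} = - \frac{4}{15}$ ($V{\left(D \right)} = 2 \left(- \frac{1}{3}\right) + 2 \cdot \frac{1}{5} = - \frac{2}{3} + \frac{2}{5} = - \frac{4}{15}$)
$\frac{R + 17}{44 + 43} V{\left(4 \right)} 0 \cdot 6 + 65 = \frac{38 + 17}{44 + 43} \left(- \frac{4}{15}\right) 0 \cdot 6 + 65 = \frac{55}{87} \cdot 0 \cdot 6 + 65 = 55 \cdot \frac{1}{87} \cdot 0 + 65 = \frac{55}{87} \cdot 0 + 65 = 0 + 65 = 65$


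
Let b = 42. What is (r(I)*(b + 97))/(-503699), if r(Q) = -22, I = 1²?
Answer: 3058/503699 ≈ 0.0060711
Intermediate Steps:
I = 1
(r(I)*(b + 97))/(-503699) = -22*(42 + 97)/(-503699) = -22*139*(-1/503699) = -3058*(-1/503699) = 3058/503699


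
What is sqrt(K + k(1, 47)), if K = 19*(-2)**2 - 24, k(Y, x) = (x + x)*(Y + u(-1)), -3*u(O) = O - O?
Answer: sqrt(146) ≈ 12.083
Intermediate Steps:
u(O) = 0 (u(O) = -(O - O)/3 = -1/3*0 = 0)
k(Y, x) = 2*Y*x (k(Y, x) = (x + x)*(Y + 0) = (2*x)*Y = 2*Y*x)
K = 52 (K = 19*4 - 24 = 76 - 24 = 52)
sqrt(K + k(1, 47)) = sqrt(52 + 2*1*47) = sqrt(52 + 94) = sqrt(146)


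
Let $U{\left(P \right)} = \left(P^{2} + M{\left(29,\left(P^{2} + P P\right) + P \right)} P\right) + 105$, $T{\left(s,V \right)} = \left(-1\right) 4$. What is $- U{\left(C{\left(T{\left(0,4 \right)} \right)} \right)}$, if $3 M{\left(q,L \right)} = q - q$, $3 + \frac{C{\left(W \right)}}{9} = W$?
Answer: $-4074$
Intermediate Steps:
$T{\left(s,V \right)} = -4$
$C{\left(W \right)} = -27 + 9 W$
$M{\left(q,L \right)} = 0$ ($M{\left(q,L \right)} = \frac{q - q}{3} = \frac{1}{3} \cdot 0 = 0$)
$U{\left(P \right)} = 105 + P^{2}$ ($U{\left(P \right)} = \left(P^{2} + 0 P\right) + 105 = \left(P^{2} + 0\right) + 105 = P^{2} + 105 = 105 + P^{2}$)
$- U{\left(C{\left(T{\left(0,4 \right)} \right)} \right)} = - (105 + \left(-27 + 9 \left(-4\right)\right)^{2}) = - (105 + \left(-27 - 36\right)^{2}) = - (105 + \left(-63\right)^{2}) = - (105 + 3969) = \left(-1\right) 4074 = -4074$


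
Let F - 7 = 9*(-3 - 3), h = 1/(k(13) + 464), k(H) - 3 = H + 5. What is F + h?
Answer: -22794/485 ≈ -46.998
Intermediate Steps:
k(H) = 8 + H (k(H) = 3 + (H + 5) = 3 + (5 + H) = 8 + H)
h = 1/485 (h = 1/((8 + 13) + 464) = 1/(21 + 464) = 1/485 ≈ 0.0020619)
F = -47 (F = 7 + 9*(-3 - 3) = 7 + 9*(-6) = 7 - 54 = -47)
F + h = -47 + 1/485 = -22794/485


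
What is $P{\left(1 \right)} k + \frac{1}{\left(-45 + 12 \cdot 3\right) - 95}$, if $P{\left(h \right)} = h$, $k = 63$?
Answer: $\frac{6551}{104} \approx 62.99$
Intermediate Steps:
$P{\left(1 \right)} k + \frac{1}{\left(-45 + 12 \cdot 3\right) - 95} = 1 \cdot 63 + \frac{1}{\left(-45 + 12 \cdot 3\right) - 95} = 63 + \frac{1}{\left(-45 + 36\right) - 95} = 63 + \frac{1}{-9 - 95} = 63 + \frac{1}{-104} = 63 - \frac{1}{104} = \frac{6551}{104}$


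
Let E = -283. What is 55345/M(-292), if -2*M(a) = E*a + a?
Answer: -55345/41172 ≈ -1.3442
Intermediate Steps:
M(a) = 141*a (M(a) = -(-283*a + a)/2 = -(-141)*a = 141*a)
55345/M(-292) = 55345/((141*(-292))) = 55345/(-41172) = 55345*(-1/41172) = -55345/41172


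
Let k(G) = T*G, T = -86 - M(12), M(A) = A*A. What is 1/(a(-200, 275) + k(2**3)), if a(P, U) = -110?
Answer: -1/1950 ≈ -0.00051282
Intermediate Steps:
M(A) = A**2
T = -230 (T = -86 - 1*12**2 = -86 - 1*144 = -86 - 144 = -230)
k(G) = -230*G
1/(a(-200, 275) + k(2**3)) = 1/(-110 - 230*2**3) = 1/(-110 - 230*8) = 1/(-110 - 1840) = 1/(-1950) = -1/1950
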